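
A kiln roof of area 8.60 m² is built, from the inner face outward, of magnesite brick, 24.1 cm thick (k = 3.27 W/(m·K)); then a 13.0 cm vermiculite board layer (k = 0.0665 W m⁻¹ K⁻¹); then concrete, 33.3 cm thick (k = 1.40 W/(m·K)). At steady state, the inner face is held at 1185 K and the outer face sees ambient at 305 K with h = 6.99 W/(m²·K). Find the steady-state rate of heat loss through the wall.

Resistance network (inner→outer):
  R_magnesite brick = L/(kA) = 0.241/(3.27·8.60) = 0.008570 K/W
  R_vermiculite board = L/(kA) = 0.130/(0.0665·8.60) = 0.2273 K/W
  R_concrete = L/(kA) = 0.333/(1.40·8.60) = 0.02766 K/W
  R_conv,out = 1/(hA) = 1/(6.99·8.60) = 0.01664 K/W
ΣR = 0.008570 + 0.2273 + 0.02766 + 0.01664 = 0.2802 K/W
Q = ΔT/ΣR = (1185 K − 305 K)/0.2802 = 3140 W

Q = 3.14 kW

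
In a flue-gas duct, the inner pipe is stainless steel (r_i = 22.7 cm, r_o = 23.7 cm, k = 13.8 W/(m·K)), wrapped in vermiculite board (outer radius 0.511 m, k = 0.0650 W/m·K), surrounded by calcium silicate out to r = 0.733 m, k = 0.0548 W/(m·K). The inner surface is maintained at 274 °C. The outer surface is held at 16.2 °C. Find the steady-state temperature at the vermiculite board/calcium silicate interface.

Series thermal resistances, inner to outer:
  R'_stainless steel = ln(0.237/0.227)/(2πk) = 0.04311/(2π·13.8) = 4.972×10^-4 m·K/W
  R'_vermiculite board = ln(0.511/0.237)/(2πk) = 0.7683/(2π·0.0650) = 1.881 m·K/W
  R'_calcium silicate = ln(0.733/0.511)/(2πk) = 0.3608/(2π·0.0548) = 1.048 m·K/W
ΣR = 4.972×10^-4 + 1.881 + 1.048 = 2.929 m·K/W
Q' = ΔT/ΣR = (274 °C − 16.2 °C)/2.929 = 88.02 W/m
From the inner boundary to the vermiculite board/calcium silicate interface, ΣR_partial = 1.881 m·K/W.
T_interface = T_in − Q'·ΣR_partial = 274 °C − (88.02)(1.881) = 108 °C

T = 108 °C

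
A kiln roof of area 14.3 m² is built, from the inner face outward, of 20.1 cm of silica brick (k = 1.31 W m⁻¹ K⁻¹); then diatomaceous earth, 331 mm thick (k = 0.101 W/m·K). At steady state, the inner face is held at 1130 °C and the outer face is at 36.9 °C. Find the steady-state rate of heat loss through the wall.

Treat each layer as a resistance in series:
  R_silica brick = L/(kA) = 0.201/(1.31·14.3) = 0.01073 K/W
  R_diatomaceous earth = L/(kA) = 0.331/(0.101·14.3) = 0.2292 K/W
ΣR = 0.01073 + 0.2292 = 0.2399 K/W
Q = ΔT/ΣR = (1130 °C − 36.9 °C)/0.2399 = 4560 W

Q = 4.56 kW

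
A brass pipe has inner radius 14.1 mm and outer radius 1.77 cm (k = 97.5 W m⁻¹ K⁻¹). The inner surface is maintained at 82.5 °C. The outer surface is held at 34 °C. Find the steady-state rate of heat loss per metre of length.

Q' = 131 kW/m

Q' = 2πk·ΔT/ln(r₂/r₁) = 2π × 97.5 × 48.5 / ln(0.0177/0.0141) = 1.31×10^5 W/m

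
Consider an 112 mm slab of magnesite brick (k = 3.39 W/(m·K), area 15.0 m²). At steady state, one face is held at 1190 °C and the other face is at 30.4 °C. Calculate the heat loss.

Q = kA·ΔT/L = 3.39 × 15.0 × |1190 °C − 30.4 °C| / 0.112 = 5.26×10^5 W

Q = 5.26×10^5 W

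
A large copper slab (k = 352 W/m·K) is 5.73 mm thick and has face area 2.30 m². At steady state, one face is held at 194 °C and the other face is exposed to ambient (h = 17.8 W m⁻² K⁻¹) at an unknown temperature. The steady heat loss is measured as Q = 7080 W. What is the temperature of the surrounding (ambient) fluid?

Series resistances:
  R_copper = L/(kA) = 0.00573/(352·2.30) = 7.078×10^-6 K/W
  R_conv,out = 1/(hA) = 1/(17.8·2.30) = 0.02443 K/W
ΣR = 0.02443 K/W
ΔT = Q·ΣR = 7080 × 0.02443 = 173.0 K
Heat flows outward, so T_out = T_in − ΔT = 194 − 173.0 = 21.0 °C

T_out = 21.0 °C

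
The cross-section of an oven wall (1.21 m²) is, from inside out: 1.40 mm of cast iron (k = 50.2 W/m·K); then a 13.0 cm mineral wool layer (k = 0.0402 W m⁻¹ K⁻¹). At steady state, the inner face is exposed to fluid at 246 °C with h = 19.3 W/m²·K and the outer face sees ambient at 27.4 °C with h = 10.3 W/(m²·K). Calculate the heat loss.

Series thermal resistances, inner to outer:
  R_conv,in = 1/(hA) = 1/(19.3·1.21) = 0.04282 K/W
  R_cast iron = L/(kA) = 0.00140/(50.2·1.21) = 2.305×10^-5 K/W
  R_mineral wool = L/(kA) = 0.130/(0.0402·1.21) = 2.673 K/W
  R_conv,out = 1/(hA) = 1/(10.3·1.21) = 0.08024 K/W
ΣR = 0.04282 + 2.305×10^-5 + 2.673 + 0.08024 = 2.796 K/W
Q = ΔT/ΣR = (246 °C − 27.4 °C)/2.796 = 78.2 W

Q = 78.2 W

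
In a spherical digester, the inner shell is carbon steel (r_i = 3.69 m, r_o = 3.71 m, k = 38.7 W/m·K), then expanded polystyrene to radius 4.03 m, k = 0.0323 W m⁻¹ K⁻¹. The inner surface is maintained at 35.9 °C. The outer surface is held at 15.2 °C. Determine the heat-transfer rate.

Series thermal resistances, inner to outer:
  R_carbon steel = (1/3.69 − 1/3.71)/(4πk) = 0.001461/(4π·38.7) = 3.004×10^-6 K/W
  R_expanded polystyrene = (1/3.71 − 1/4.03)/(4πk) = 0.02140/(4π·0.0323) = 0.05273 K/W
ΣR = 3.004×10^-6 + 0.05273 = 0.05273 K/W
Q = ΔT/ΣR = (35.9 °C − 15.2 °C)/0.05273 = 393 W

Q = 393 W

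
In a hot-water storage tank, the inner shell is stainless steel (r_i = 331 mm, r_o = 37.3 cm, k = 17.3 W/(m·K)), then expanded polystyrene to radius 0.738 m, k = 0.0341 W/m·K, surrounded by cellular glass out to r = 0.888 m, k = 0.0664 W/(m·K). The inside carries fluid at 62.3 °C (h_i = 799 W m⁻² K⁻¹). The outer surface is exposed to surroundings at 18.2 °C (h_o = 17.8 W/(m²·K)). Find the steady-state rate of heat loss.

Treat each layer as a resistance in series:
  R_conv,in = 1/(4πr²h) = 1/(4π·0.331²·799) = 9.090×10^-4 K/W
  R_stainless steel = (1/0.331 − 1/0.373)/(4πk) = 0.3402/(4π·17.3) = 0.001565 K/W
  R_expanded polystyrene = (1/0.373 − 1/0.738)/(4πk) = 1.326/(4π·0.0341) = 3.094 K/W
  R_cellular glass = (1/0.738 − 1/0.888)/(4πk) = 0.2289/(4π·0.0664) = 0.2743 K/W
  R_conv,out = 1/(4πr²h) = 1/(4π·0.888²·17.8) = 0.005669 K/W
ΣR = 9.090×10^-4 + 0.001565 + 3.094 + 0.2743 + 0.005669 = 3.376 K/W
Q = ΔT/ΣR = (62.3 °C − 18.2 °C)/3.376 = 13.1 W

Q = 13.1 W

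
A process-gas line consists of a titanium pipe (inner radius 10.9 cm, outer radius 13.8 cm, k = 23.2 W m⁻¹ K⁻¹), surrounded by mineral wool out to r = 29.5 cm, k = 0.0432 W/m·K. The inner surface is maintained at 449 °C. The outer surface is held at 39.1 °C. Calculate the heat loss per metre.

Q' = 146 W/m

Resistance network (inner→outer):
  R'_titanium = ln(0.138/0.109)/(2πk) = 0.2359/(2π·23.2) = 0.001618 m·K/W
  R'_mineral wool = ln(0.295/0.138)/(2πk) = 0.7597/(2π·0.0432) = 2.799 m·K/W
ΣR = 0.001618 + 2.799 = 2.801 m·K/W
Q' = ΔT/ΣR = (449 °C − 39.1 °C)/2.801 = 146 W/m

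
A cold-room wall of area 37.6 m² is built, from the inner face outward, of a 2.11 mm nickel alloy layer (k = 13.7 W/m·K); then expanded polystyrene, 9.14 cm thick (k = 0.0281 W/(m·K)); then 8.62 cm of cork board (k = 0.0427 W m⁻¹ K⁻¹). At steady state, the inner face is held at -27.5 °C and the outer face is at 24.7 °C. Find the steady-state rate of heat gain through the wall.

Series thermal resistances, inner to outer:
  R_nickel alloy = L/(kA) = 0.00211/(13.7·37.6) = 4.096×10^-6 K/W
  R_expanded polystyrene = L/(kA) = 0.0914/(0.0281·37.6) = 0.08651 K/W
  R_cork board = L/(kA) = 0.0862/(0.0427·37.6) = 0.05369 K/W
ΣR = 4.096×10^-6 + 0.08651 + 0.05369 = 0.1402 K/W
Q = ΔT/ΣR = (-27.5 °C − 24.7 °C)/0.1402 = -372 W
(Negative Q ⇒ heat flows inward; heat gain = 372 W.)

Q = 372 W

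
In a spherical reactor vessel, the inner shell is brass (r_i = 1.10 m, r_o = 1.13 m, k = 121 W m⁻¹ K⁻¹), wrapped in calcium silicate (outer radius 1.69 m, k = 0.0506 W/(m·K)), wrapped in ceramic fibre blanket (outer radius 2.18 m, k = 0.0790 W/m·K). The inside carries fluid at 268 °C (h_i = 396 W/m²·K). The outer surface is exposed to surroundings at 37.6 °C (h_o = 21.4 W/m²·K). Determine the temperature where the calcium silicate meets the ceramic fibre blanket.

T = 89.7 °C

Resistance network (inner→outer):
  R_conv,in = 1/(4πr²h) = 1/(4π·1.10²·396) = 1.661×10^-4 K/W
  R_brass = (1/1.10 − 1/1.13)/(4πk) = 0.02414/(4π·121) = 1.587×10^-5 K/W
  R_calcium silicate = (1/1.13 − 1/1.69)/(4πk) = 0.2932/(4π·0.0506) = 0.4612 K/W
  R_ceramic fibre blanket = (1/1.69 − 1/2.18)/(4πk) = 0.1330/(4π·0.0790) = 0.1340 K/W
  R_conv,out = 1/(4πr²h) = 1/(4π·2.18²·21.4) = 7.825×10^-4 K/W
ΣR = 1.661×10^-4 + 1.587×10^-5 + 0.4612 + 0.1340 + 7.825×10^-4 = 0.5962 K/W
Q = ΔT/ΣR = (268 °C − 37.6 °C)/0.5962 = 386.4 W
From the inner boundary to the calcium silicate/ceramic fibre blanket interface, ΣR_partial = 0.4614 K/W.
T_interface = T_in − Q·ΣR_partial = 268 °C − (386.4)(0.4614) = 89.7 °C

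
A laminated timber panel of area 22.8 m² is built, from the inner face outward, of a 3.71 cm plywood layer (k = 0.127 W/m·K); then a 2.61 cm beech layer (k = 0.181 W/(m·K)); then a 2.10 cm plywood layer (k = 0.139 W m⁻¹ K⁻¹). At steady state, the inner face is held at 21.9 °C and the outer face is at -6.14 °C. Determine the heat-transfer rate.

Q = 1090 W

Treat each layer as a resistance in series:
  R_plywood = L/(kA) = 0.0371/(0.127·22.8) = 0.01281 K/W
  R_beech = L/(kA) = 0.0261/(0.181·22.8) = 0.006325 K/W
  R_plywood = L/(kA) = 0.0210/(0.139·22.8) = 0.006626 K/W
ΣR = 0.01281 + 0.006325 + 0.006626 = 0.02576 K/W
Q = ΔT/ΣR = (21.9 °C − -6.14 °C)/0.02576 = 1090 W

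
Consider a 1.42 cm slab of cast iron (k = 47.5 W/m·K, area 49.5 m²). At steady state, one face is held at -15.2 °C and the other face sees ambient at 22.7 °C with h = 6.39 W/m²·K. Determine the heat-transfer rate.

Q = 12000 W

Series thermal resistances, inner to outer:
  R_cast iron = L/(kA) = 0.0142/(47.5·49.5) = 6.039×10^-6 K/W
  R_conv,out = 1/(hA) = 1/(6.39·49.5) = 0.003162 K/W
ΣR = 6.039×10^-6 + 0.003162 = 0.003168 K/W
Q = ΔT/ΣR = (-15.2 °C − 22.7 °C)/0.003168 = -12000 W
(Negative Q ⇒ heat flows inward; heat gain = 12000 W.)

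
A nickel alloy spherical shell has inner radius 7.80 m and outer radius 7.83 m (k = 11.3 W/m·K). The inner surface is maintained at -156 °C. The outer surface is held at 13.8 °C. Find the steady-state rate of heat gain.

Q = 49100 kW

Q = 4πk·ΔT/(1/r₁ − 1/r₂) = 4π × 11.3 × 169.8 / (1/7.80 − 1/7.83) = 4.91×10^7 W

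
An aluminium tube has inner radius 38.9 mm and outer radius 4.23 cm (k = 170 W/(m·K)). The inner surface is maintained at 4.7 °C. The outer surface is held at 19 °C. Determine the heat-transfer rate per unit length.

Q' = 2πk·ΔT/ln(r₂/r₁) = 2π × 170 × 14.3 / ln(0.0423/0.0389) = 1.82×10^5 W/m

Q' = 182 kW/m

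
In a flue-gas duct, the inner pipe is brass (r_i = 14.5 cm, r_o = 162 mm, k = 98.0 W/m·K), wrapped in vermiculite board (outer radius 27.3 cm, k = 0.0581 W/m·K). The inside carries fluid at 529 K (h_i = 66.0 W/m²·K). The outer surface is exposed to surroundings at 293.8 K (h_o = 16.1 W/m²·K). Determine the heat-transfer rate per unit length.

Series thermal resistances, inner to outer:
  R'_conv,in = 1/(2πr h) = 1/(2π·0.145·66.0) = 0.01663 m·K/W
  R'_brass = ln(0.162/0.145)/(2πk) = 0.1109/(2π·98.0) = 1.800×10^-4 m·K/W
  R'_vermiculite board = ln(0.273/0.162)/(2πk) = 0.5219/(2π·0.0581) = 1.430 m·K/W
  R'_conv,out = 1/(2πr h) = 1/(2π·0.273·16.1) = 0.03621 m·K/W
ΣR = 0.01663 + 1.800×10^-4 + 1.430 + 0.03621 = 1.483 m·K/W
Q' = ΔT/ΣR = (529 K − 293.8 K)/1.483 = 159 W/m

Q' = 159 W/m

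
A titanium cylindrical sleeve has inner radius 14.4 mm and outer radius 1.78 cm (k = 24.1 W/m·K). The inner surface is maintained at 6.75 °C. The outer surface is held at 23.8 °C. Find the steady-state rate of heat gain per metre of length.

Q' = 12200 W/m

Q' = 2πk·ΔT/ln(r₂/r₁) = 2π × 24.1 × 17.05 / ln(0.0178/0.0144) = 12200 W/m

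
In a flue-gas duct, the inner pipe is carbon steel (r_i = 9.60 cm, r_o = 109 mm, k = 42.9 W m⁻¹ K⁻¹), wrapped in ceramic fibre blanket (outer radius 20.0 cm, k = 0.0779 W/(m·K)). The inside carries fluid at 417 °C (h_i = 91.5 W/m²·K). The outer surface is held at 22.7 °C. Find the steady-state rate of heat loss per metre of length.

Q' = 313 W/m

Series thermal resistances, inner to outer:
  R'_conv,in = 1/(2πr h) = 1/(2π·0.0960·91.5) = 0.01812 m·K/W
  R'_carbon steel = ln(0.109/0.0960)/(2πk) = 0.1270/(2π·42.9) = 4.712×10^-4 m·K/W
  R'_ceramic fibre blanket = ln(0.200/0.109)/(2πk) = 0.6070/(2π·0.0779) = 1.240 m·K/W
ΣR = 0.01812 + 4.712×10^-4 + 1.240 = 1.259 m·K/W
Q' = ΔT/ΣR = (417 °C − 22.7 °C)/1.259 = 313 W/m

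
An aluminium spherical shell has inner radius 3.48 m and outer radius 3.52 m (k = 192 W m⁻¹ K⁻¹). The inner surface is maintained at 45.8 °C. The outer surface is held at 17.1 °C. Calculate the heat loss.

Q = 21200 kW

Q = 4πk·ΔT/(1/r₁ − 1/r₂) = 4π × 192 × 28.7 / (1/3.48 − 1/3.52) = 2.12×10^7 W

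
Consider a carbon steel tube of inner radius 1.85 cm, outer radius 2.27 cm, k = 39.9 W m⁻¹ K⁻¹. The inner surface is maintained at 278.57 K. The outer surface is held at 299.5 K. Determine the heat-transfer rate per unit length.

Q' = 2πk·ΔT/ln(r₂/r₁) = 2π × 39.9 × 20.93 / ln(0.0227/0.0185) = 25600 W/m

Q' = 25.6 kW/m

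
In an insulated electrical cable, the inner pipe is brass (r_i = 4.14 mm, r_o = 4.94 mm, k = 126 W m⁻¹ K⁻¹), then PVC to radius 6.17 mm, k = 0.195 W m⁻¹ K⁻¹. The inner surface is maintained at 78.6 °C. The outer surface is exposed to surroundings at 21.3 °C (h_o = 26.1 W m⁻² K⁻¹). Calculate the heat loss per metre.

Resistance network (inner→outer):
  R'_brass = ln(0.00494/0.00414)/(2πk) = 0.1767/(2π·126) = 2.232×10^-4 m·K/W
  R'_PVC = ln(0.00617/0.00494)/(2πk) = 0.2223/(2π·0.195) = 0.1815 m·K/W
  R'_conv,out = 1/(2πr h) = 1/(2π·0.00617·26.1) = 0.9883 m·K/W
ΣR = 2.232×10^-4 + 0.1815 + 0.9883 = 1.170 m·K/W
Q' = ΔT/ΣR = (78.6 °C − 21.3 °C)/1.170 = 49.0 W/m

Q' = 49.0 W/m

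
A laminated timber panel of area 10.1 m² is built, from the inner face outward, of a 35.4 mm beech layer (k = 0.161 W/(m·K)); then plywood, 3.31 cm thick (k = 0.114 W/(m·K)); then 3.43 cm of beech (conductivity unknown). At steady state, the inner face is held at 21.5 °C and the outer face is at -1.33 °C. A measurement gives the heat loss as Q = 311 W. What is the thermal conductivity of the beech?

k = 0.148 W/m·K

ΣR = ΔT/Q = |21.5 − -1.33|/311 = 0.07341 K/W
Known resistances:
  R_beech = L/(kA) = 0.0354/(0.161·10.1) = 0.02177 K/W
  R_plywood = L/(kA) = 0.0331/(0.114·10.1) = 0.02875 K/W
R_beech = ΣR − ΣR_known = 0.07341 − 0.05052 = 0.02289 K/W
L/(kA) = 0.02289 ⇒ k = 0.0343/(0.02289·10.1) = 0.148 W/m·K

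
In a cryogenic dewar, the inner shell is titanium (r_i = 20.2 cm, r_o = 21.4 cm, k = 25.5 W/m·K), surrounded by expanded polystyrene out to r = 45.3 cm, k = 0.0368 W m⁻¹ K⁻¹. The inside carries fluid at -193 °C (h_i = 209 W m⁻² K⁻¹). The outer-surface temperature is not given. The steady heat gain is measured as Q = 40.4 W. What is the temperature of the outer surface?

T_out = 22.8 °C

Sum the resistances:
  R_conv,in = 1/(4πr²h) = 1/(4π·0.202²·209) = 0.009331 K/W
  R_titanium = (1/0.202 − 1/0.214)/(4πk) = 0.2776/(4π·25.5) = 8.663×10^-4 K/W
  R_expanded polystyrene = (1/0.214 − 1/0.453)/(4πk) = 2.465/(4π·0.0368) = 5.331 K/W
ΣR = 5.341 K/W
ΔT = Q·ΣR = 40.4 × 5.341 = 215.8 K
Heat flows inward, so T_out = T_in + ΔT = -193 + 215.8 = 22.8 °C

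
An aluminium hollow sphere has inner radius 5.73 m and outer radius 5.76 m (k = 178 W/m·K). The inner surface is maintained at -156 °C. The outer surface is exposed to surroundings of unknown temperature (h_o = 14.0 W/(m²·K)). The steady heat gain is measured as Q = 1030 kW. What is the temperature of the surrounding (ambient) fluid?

Sum the resistances:
  R_aluminium = (1/5.73 − 1/5.76)/(4πk) = 9.090×10^-4/(4π·178) = 4.064×10^-7 K/W
  R_conv,out = 1/(4πr²h) = 1/(4π·5.76²·14.0) = 1.713×10^-4 K/W
ΣR = 1.717×10^-4 K/W
ΔT = Q·ΣR = 1.03×10^6 × 1.717×10^-4 = 176.9 K
Heat flows inward, so T_out = T_in + ΔT = -156 + 176.9 = 20.9 °C

T_out = 20.9 °C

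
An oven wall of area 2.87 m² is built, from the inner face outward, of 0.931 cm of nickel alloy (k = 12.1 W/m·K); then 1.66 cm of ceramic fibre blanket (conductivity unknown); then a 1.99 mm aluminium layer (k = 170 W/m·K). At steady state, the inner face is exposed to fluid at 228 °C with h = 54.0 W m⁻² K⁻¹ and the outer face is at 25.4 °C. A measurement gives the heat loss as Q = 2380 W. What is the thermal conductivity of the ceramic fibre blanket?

ΣR = ΔT/Q = |228 − 25.4|/2380 = 0.08513 K/W
Known resistances:
  R_conv,in = 1/(hA) = 1/(54.0·2.87) = 0.006452 K/W
  R_nickel alloy = L/(kA) = 0.00931/(12.1·2.87) = 2.681×10^-4 K/W
  R_aluminium = L/(kA) = 0.00199/(170·2.87) = 4.079×10^-6 K/W
R_ceramic fibre blanket = ΣR − ΣR_known = 0.08513 − 0.006724 = 0.07841 K/W
L/(kA) = 0.07841 ⇒ k = 0.0166/(0.07841·2.87) = 0.0738 W/m·K

k = 0.0738 W/m·K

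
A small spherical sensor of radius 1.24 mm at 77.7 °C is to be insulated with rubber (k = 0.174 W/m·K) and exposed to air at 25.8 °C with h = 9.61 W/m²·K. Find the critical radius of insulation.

r_cr = 3.62 cm

For a sphere, r_cr = 2k_ins/h = 2·0.174/9.61 = 0.0362 m = 3.62 cm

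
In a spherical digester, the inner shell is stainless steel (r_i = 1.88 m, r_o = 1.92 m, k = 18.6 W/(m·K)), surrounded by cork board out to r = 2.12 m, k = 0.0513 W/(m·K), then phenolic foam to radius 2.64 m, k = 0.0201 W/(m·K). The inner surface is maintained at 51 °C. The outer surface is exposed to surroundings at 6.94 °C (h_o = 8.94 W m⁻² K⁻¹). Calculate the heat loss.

Q = 98.9 W

Treat each layer as a resistance in series:
  R_stainless steel = (1/1.88 − 1/1.92)/(4πk) = 0.01108/(4π·18.6) = 4.741×10^-5 K/W
  R_cork board = (1/1.92 − 1/2.12)/(4πk) = 0.04914/(4π·0.0513) = 0.07622 K/W
  R_phenolic foam = (1/2.12 − 1/2.64)/(4πk) = 0.09291/(4π·0.0201) = 0.3678 K/W
  R_conv,out = 1/(4πr²h) = 1/(4π·2.64²·8.94) = 0.001277 K/W
ΣR = 4.741×10^-5 + 0.07622 + 0.3678 + 0.001277 = 0.4453 K/W
Q = ΔT/ΣR = (51 °C − 6.94 °C)/0.4453 = 98.9 W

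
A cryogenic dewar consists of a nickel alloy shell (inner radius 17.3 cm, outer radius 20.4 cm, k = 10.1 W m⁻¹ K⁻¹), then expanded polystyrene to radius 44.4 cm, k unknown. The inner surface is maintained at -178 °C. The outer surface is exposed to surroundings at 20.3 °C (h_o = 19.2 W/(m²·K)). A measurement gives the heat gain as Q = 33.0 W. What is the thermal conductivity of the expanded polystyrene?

k = 0.0353 W/m·K

ΣR = ΔT/Q = |-178 − 20.3|/33.0 = 6.009 K/W
Known resistances:
  R_nickel alloy = (1/0.173 − 1/0.204)/(4πk) = 0.8784/(4π·10.1) = 0.006921 K/W
  R_conv,out = 1/(4πr²h) = 1/(4π·0.444²·19.2) = 0.02102 K/W
R_expanded polystyrene = ΣR − ΣR_known = 6.009 − 0.02794 = 5.981 K/W
(1/r₁−1/r₂)/(4πk) = 5.981 ⇒ k = 2.650/(4π·5.981) = 0.0353 W/m·K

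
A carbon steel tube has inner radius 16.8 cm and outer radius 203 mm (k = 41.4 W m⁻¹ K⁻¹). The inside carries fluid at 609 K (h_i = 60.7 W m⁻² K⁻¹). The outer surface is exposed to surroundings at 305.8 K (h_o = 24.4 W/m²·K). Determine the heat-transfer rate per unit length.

Series thermal resistances, inner to outer:
  R'_conv,in = 1/(2πr h) = 1/(2π·0.168·60.7) = 0.01561 m·K/W
  R'_carbon steel = ln(0.203/0.168)/(2πk) = 0.1892/(2π·41.4) = 7.275×10^-4 m·K/W
  R'_conv,out = 1/(2πr h) = 1/(2π·0.203·24.4) = 0.03213 m·K/W
ΣR = 0.01561 + 7.275×10^-4 + 0.03213 = 0.04847 m·K/W
Q' = ΔT/ΣR = (609 K − 305.8 K)/0.04847 = 6260 W/m

Q' = 6.26 kW/m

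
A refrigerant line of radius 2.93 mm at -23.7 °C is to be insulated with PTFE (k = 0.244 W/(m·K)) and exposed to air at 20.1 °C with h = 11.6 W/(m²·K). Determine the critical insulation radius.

For a cylinder, r_cr = k_ins/h = 0.244/11.6 = 0.0210 m = 2.10 cm

r_cr = 2.10 cm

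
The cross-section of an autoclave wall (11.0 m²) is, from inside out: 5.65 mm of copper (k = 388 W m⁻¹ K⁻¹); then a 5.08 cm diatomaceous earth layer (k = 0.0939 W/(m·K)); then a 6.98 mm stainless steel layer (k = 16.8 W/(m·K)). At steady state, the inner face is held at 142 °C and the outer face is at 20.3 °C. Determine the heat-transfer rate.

Q = 2.47 kW

Treat each layer as a resistance in series:
  R_copper = L/(kA) = 0.00565/(388·11.0) = 1.324×10^-6 K/W
  R_diatomaceous earth = L/(kA) = 0.0508/(0.0939·11.0) = 0.04918 K/W
  R_stainless steel = L/(kA) = 0.00698/(16.8·11.0) = 3.777×10^-5 K/W
ΣR = 1.324×10^-6 + 0.04918 + 3.777×10^-5 = 0.04922 K/W
Q = ΔT/ΣR = (142 °C − 20.3 °C)/0.04922 = 2470 W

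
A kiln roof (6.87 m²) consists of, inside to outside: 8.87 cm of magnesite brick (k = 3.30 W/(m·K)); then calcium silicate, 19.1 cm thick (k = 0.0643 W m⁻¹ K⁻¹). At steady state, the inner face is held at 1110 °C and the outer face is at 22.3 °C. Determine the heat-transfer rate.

Treat each layer as a resistance in series:
  R_magnesite brick = L/(kA) = 0.0887/(3.30·6.87) = 0.003912 K/W
  R_calcium silicate = L/(kA) = 0.191/(0.0643·6.87) = 0.4324 K/W
ΣR = 0.003912 + 0.4324 = 0.4363 K/W
Q = ΔT/ΣR = (1110 °C − 22.3 °C)/0.4363 = 2490 W

Q = 2490 W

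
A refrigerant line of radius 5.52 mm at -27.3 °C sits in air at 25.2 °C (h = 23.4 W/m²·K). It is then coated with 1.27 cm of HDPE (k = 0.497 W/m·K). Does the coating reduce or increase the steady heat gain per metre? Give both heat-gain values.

increases: 42.6 → 69.5 W/m

Critical radius for a cylinder: r_cr = k/h = 0.0212 m = 2.12 cm.
Outer radius after coating: r₂ = 0.00552 + 0.0127 = 0.01822 m.
Since r₁ < r_cr and r₂ ≤ r_cr, the coating moves toward the maximum at r_cr — heat gain rises.
Bare: R = 1/(2πr₁h) = 1.232 m·K/W; Q = 52.5/1.232 = 42.6 W/m.
Coated: R = R_cond + R_conv = 0.7557 m·K/W; Q = 52.5/0.7557 = 69.5 W/m.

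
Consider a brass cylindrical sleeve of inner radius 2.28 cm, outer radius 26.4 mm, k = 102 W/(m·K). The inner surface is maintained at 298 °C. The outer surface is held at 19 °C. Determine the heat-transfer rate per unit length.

Q' = 2πk·ΔT/ln(r₂/r₁) = 2π × 102 × 279 / ln(0.0264/0.0228) = 1.22×10^6 W/m

Q' = 1220 kW/m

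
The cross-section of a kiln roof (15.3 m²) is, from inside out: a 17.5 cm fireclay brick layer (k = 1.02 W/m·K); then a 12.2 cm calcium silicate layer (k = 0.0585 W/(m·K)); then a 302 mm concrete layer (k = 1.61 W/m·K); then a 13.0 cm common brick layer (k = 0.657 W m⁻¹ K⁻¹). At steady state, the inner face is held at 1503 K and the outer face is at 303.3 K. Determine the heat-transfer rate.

Resistance network (inner→outer):
  R_fireclay brick = L/(kA) = 0.175/(1.02·15.3) = 0.01121 K/W
  R_calcium silicate = L/(kA) = 0.122/(0.0585·15.3) = 0.1363 K/W
  R_concrete = L/(kA) = 0.302/(1.61·15.3) = 0.01226 K/W
  R_common brick = L/(kA) = 0.130/(0.657·15.3) = 0.01293 K/W
ΣR = 0.01121 + 0.1363 + 0.01226 + 0.01293 = 0.1727 K/W
Q = ΔT/ΣR = (1503 K − 303.3 K)/0.1727 = 6950 W

Q = 6950 W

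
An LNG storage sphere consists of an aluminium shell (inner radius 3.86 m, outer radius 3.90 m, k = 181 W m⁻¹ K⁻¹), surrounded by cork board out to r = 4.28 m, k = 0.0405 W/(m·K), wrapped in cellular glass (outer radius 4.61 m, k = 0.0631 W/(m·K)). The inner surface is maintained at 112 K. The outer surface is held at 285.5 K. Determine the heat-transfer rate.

Series thermal resistances, inner to outer:
  R_aluminium = (1/3.86 − 1/3.90)/(4πk) = 0.002657/(4π·181) = 1.168×10^-6 K/W
  R_cork board = (1/3.90 − 1/4.28)/(4πk) = 0.02277/(4π·0.0405) = 0.04473 K/W
  R_cellular glass = (1/4.28 − 1/4.61)/(4πk) = 0.01673/(4π·0.0631) = 0.02109 K/W
ΣR = 1.168×10^-6 + 0.04473 + 0.02109 = 0.06582 K/W
Q = ΔT/ΣR = (112 K − 285.5 K)/0.06582 = -2640 W
(Negative Q ⇒ heat flows inward; heat gain = 2640 W.)

Q = 2.64 kW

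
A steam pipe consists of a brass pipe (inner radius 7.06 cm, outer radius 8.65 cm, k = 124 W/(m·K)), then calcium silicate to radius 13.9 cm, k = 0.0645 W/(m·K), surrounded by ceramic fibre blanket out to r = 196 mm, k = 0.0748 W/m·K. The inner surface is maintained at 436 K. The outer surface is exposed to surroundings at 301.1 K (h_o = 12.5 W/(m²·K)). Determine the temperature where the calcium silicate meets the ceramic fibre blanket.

Series thermal resistances, inner to outer:
  R'_brass = ln(0.0865/0.0706)/(2πk) = 0.2031/(2π·124) = 2.607×10^-4 m·K/W
  R'_calcium silicate = ln(0.139/0.0865)/(2πk) = 0.4743/(2π·0.0645) = 1.170 m·K/W
  R'_ceramic fibre blanket = ln(0.196/0.139)/(2πk) = 0.3436/(2π·0.0748) = 0.7312 m·K/W
  R'_conv,out = 1/(2πr h) = 1/(2π·0.196·12.5) = 0.06496 m·K/W
ΣR = 2.607×10^-4 + 1.170 + 0.7312 + 0.06496 = 1.966 m·K/W
Q' = ΔT/ΣR = (436 K − 301.1 K)/1.966 = 68.62 W/m
From the inner boundary to the calcium silicate/ceramic fibre blanket interface, ΣR_partial = 1.170 m·K/W.
T_interface = T_in − Q'·ΣR_partial = 436 K − (68.62)(1.170) = 355.7 K

T = 355.7 K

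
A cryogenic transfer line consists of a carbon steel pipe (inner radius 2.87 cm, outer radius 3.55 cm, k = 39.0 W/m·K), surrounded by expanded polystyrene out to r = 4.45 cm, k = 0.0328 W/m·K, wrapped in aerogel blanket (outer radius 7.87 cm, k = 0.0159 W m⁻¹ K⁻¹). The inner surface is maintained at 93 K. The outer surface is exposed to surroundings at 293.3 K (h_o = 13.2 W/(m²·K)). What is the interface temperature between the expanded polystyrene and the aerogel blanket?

Series thermal resistances, inner to outer:
  R'_carbon steel = ln(0.0355/0.0287)/(2πk) = 0.2126/(2π·39.0) = 8.677×10^-4 m·K/W
  R'_expanded polystyrene = ln(0.0445/0.0355)/(2πk) = 0.2260/(2π·0.0328) = 1.096 m·K/W
  R'_aerogel blanket = ln(0.0787/0.0445)/(2πk) = 0.5702/(2π·0.0159) = 5.707 m·K/W
  R'_conv,out = 1/(2πr h) = 1/(2π·0.0787·13.2) = 0.1532 m·K/W
ΣR = 8.677×10^-4 + 1.096 + 5.707 + 0.1532 = 6.957 m·K/W
Q' = ΔT/ΣR = (93 K − 293.3 K)/6.957 = -28.79 W/m
From the inner boundary to the expanded polystyrene/aerogel blanket interface, ΣR_partial = 1.097 m·K/W.
T_interface = T_in − Q'·ΣR_partial = 93 K − (-28.79)(1.097) = 125 K

T = 125 K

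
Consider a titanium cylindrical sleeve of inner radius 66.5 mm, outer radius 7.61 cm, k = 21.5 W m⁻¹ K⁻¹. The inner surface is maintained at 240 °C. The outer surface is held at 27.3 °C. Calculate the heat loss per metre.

Q' = 2.13×10^5 W/m

Q' = 2πk·ΔT/ln(r₂/r₁) = 2π × 21.5 × 212.7 / ln(0.0761/0.0665) = 2.13×10^5 W/m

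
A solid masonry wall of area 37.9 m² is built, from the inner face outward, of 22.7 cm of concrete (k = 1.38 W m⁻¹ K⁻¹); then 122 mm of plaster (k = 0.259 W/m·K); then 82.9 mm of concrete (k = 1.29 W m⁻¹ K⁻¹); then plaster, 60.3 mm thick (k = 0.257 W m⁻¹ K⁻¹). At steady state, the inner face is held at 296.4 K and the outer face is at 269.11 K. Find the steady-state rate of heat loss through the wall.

Q = 1110 W

Treat each layer as a resistance in series:
  R_concrete = L/(kA) = 0.227/(1.38·37.9) = 0.004340 K/W
  R_plaster = L/(kA) = 0.122/(0.259·37.9) = 0.01243 K/W
  R_concrete = L/(kA) = 0.0829/(1.29·37.9) = 0.001696 K/W
  R_plaster = L/(kA) = 0.0603/(0.257·37.9) = 0.006191 K/W
ΣR = 0.004340 + 0.01243 + 0.001696 + 0.006191 = 0.02466 K/W
Q = ΔT/ΣR = (296.4 K − 269.11 K)/0.02466 = 1110 W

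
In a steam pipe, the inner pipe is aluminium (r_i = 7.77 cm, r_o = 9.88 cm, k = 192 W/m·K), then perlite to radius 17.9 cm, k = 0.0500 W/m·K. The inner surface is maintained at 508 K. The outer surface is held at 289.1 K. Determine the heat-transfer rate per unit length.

Series thermal resistances, inner to outer:
  R'_aluminium = ln(0.0988/0.0777)/(2πk) = 0.2402/(2π·192) = 1.991×10^-4 m·K/W
  R'_perlite = ln(0.179/0.0988)/(2πk) = 0.5943/(2π·0.0500) = 1.892 m·K/W
ΣR = 1.991×10^-4 + 1.892 = 1.892 m·K/W
Q' = ΔT/ΣR = (508 K − 289.1 K)/1.892 = 116 W/m

Q' = 116 W/m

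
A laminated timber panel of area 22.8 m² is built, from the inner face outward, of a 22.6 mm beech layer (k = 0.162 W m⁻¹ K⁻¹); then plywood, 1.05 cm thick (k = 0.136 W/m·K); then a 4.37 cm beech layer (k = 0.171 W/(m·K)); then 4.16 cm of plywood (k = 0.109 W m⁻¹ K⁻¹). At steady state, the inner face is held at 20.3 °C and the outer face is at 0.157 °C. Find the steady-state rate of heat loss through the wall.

Treat each layer as a resistance in series:
  R_beech = L/(kA) = 0.0226/(0.162·22.8) = 0.006119 K/W
  R_plywood = L/(kA) = 0.0105/(0.136·22.8) = 0.003386 K/W
  R_beech = L/(kA) = 0.0437/(0.171·22.8) = 0.01121 K/W
  R_plywood = L/(kA) = 0.0416/(0.109·22.8) = 0.01674 K/W
ΣR = 0.006119 + 0.003386 + 0.01121 + 0.01674 = 0.03746 K/W
Q = ΔT/ΣR = (20.3 °C − 0.157 °C)/0.03746 = 538 W

Q = 538 W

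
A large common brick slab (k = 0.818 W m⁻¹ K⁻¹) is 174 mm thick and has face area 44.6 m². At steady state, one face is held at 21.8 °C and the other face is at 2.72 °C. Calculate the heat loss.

Q = kA·ΔT/L = 0.818 × 44.6 × |21.8 °C − 2.72 °C| / 0.174 = 4000 W

Q = 4.00 kW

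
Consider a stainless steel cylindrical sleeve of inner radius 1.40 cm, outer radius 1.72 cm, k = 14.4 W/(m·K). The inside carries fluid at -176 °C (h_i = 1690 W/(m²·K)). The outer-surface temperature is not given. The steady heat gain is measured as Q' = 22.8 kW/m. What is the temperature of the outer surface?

T_out = 29.2 °C

Series resistances:
  R'_conv,in = 1/(2πr h) = 1/(2π·0.0140·1690) = 0.006727 m·K/W
  R'_stainless steel = ln(0.0172/0.0140)/(2πk) = 0.2059/(2π·14.4) = 0.002275 m·K/W
ΣR = 0.009002 m·K/W
ΔT = Q'·ΣR = 22800 × 0.009002 = 205.2 K
Heat flows inward, so T_out = T_in + ΔT = -176 + 205.2 = 29.2 °C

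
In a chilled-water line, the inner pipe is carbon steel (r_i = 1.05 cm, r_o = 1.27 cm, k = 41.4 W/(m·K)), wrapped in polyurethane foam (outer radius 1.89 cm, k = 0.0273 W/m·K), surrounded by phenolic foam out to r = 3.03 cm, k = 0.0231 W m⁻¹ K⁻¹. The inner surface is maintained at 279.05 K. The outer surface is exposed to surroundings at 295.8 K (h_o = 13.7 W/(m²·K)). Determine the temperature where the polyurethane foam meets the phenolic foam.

T = 285.6 K

Series thermal resistances, inner to outer:
  R'_carbon steel = ln(0.0127/0.0105)/(2πk) = 0.1902/(2π·41.4) = 7.313×10^-4 m·K/W
  R'_polyurethane foam = ln(0.0189/0.0127)/(2πk) = 0.3976/(2π·0.0273) = 2.318 m·K/W
  R'_phenolic foam = ln(0.0303/0.0189)/(2πk) = 0.4720/(2π·0.0231) = 3.252 m·K/W
  R'_conv,out = 1/(2πr h) = 1/(2π·0.0303·13.7) = 0.3834 m·K/W
ΣR = 7.313×10^-4 + 2.318 + 3.252 + 0.3834 = 5.954 m·K/W
Q' = ΔT/ΣR = (279.05 K − 295.8 K)/5.954 = -2.813 W/m
From the inner boundary to the polyurethane foam/phenolic foam interface, ΣR_partial = 2.319 m·K/W.
T_interface = T_in − Q'·ΣR_partial = 279.05 K − (-2.813)(2.319) = 285.6 K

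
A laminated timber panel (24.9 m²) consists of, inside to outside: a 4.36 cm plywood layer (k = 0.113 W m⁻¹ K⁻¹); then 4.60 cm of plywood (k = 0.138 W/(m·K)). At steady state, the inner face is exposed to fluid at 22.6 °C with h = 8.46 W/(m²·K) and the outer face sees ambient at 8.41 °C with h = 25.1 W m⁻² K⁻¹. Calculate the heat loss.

Series thermal resistances, inner to outer:
  R_conv,in = 1/(hA) = 1/(8.46·24.9) = 0.004747 K/W
  R_plywood = L/(kA) = 0.0436/(0.113·24.9) = 0.01550 K/W
  R_plywood = L/(kA) = 0.0460/(0.138·24.9) = 0.01339 K/W
  R_conv,out = 1/(hA) = 1/(25.1·24.9) = 0.001600 K/W
ΣR = 0.004747 + 0.01550 + 0.01339 + 0.001600 = 0.03524 K/W
Q = ΔT/ΣR = (22.6 °C − 8.41 °C)/0.03524 = 403 W

Q = 403 W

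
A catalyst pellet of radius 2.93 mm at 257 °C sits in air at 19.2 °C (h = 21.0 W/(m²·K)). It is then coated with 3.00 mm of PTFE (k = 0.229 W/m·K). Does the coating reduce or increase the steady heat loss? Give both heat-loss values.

Critical radius for a sphere: r_cr = 2k/h = 0.0218 m = 2.18 cm.
Outer radius after coating: r₂ = 0.00293 + 0.00300 = 0.00593 m.
Since r₁ < r_cr and r₂ ≤ r_cr, the coating moves toward the maximum at r_cr — heat loss rises.
Bare: R = 1/(4πr₁²h) = 441.4 K/W; Q = 237.8/441.4 = 0.539 W.
Coated: R = R_cond + R_conv = 167.8 K/W; Q = 237.8/167.8 = 1.42 W.

increases: 0.539 → 1.42 W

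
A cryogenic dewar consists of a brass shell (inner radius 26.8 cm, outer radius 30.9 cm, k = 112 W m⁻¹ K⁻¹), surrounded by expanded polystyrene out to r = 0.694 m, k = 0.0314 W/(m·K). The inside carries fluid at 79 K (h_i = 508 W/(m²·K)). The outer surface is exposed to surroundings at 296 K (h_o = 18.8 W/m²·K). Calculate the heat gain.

Q = 47.6 W

Resistance network (inner→outer):
  R_conv,in = 1/(4πr²h) = 1/(4π·0.268²·508) = 0.002181 K/W
  R_brass = (1/0.268 − 1/0.309)/(4πk) = 0.4951/(4π·112) = 3.518×10^-4 K/W
  R_expanded polystyrene = (1/0.309 − 1/0.694)/(4πk) = 1.795/(4π·0.0314) = 4.550 K/W
  R_conv,out = 1/(4πr²h) = 1/(4π·0.694²·18.8) = 0.008788 K/W
ΣR = 0.002181 + 3.518×10^-4 + 4.550 + 0.008788 = 4.561 K/W
Q = ΔT/ΣR = (79 K − 296 K)/4.561 = -47.6 W
(Negative Q ⇒ heat flows inward; heat gain = 47.6 W.)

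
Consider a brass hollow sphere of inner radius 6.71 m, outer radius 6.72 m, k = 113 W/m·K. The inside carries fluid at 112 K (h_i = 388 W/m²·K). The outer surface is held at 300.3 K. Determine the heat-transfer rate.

Series thermal resistances, inner to outer:
  R_conv,in = 1/(4πr²h) = 1/(4π·6.71²·388) = 4.555×10^-6 K/W
  R_brass = (1/6.71 − 1/6.72)/(4πk) = 2.218×10^-4/(4π·113) = 1.562×10^-7 K/W
ΣR = 4.555×10^-6 + 1.562×10^-7 = 4.711×10^-6 K/W
Q = ΔT/ΣR = (112 K − 300.3 K)/4.711×10^-6 = -4.00×10^7 W
(Negative Q ⇒ heat flows inward; heat gain = 4.00×10^7 W.)

Q = 4.00×10^7 W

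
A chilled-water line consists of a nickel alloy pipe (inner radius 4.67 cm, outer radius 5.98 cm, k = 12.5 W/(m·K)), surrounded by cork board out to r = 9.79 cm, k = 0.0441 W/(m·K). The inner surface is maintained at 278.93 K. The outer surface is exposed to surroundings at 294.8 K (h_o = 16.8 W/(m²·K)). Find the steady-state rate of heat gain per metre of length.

Series thermal resistances, inner to outer:
  R'_nickel alloy = ln(0.0598/0.0467)/(2πk) = 0.2473/(2π·12.5) = 0.003148 m·K/W
  R'_cork board = ln(0.0979/0.0598)/(2πk) = 0.4929/(2π·0.0441) = 1.779 m·K/W
  R'_conv,out = 1/(2πr h) = 1/(2π·0.0979·16.8) = 0.09677 m·K/W
ΣR = 0.003148 + 1.779 + 0.09677 = 1.879 m·K/W
Q' = ΔT/ΣR = (278.93 K − 294.8 K)/1.879 = -8.45 W/m
(Negative Q' ⇒ heat flows inward; heat gain = 8.45 W/m.)

Q' = 8.45 W/m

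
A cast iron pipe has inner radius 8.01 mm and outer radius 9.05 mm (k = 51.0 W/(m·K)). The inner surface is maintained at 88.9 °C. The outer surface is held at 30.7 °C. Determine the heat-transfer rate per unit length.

Q' = 1.53×10^5 W/m

Q' = 2πk·ΔT/ln(r₂/r₁) = 2π × 51.0 × 58.2 / ln(0.00905/0.00801) = 1.53×10^5 W/m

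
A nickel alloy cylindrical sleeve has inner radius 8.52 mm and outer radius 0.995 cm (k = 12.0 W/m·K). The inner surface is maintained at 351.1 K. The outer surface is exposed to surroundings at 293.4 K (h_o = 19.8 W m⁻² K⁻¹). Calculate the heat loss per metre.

Treat each layer as a resistance in series:
  R'_nickel alloy = ln(0.00995/0.00852)/(2πk) = 0.1552/(2π·12.0) = 0.002058 m·K/W
  R'_conv,out = 1/(2πr h) = 1/(2π·0.00995·19.8) = 0.8079 m·K/W
ΣR = 0.002058 + 0.8079 = 0.8100 m·K/W
Q' = ΔT/ΣR = (351.1 K − 293.4 K)/0.8100 = 71.2 W/m

Q' = 71.2 W/m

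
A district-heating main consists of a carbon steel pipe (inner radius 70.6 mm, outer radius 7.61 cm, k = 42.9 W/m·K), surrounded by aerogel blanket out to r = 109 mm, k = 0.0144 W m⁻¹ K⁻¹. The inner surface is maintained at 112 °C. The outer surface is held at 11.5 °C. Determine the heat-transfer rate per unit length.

Q' = 25.3 W/m

Series thermal resistances, inner to outer:
  R'_carbon steel = ln(0.0761/0.0706)/(2πk) = 0.07502/(2π·42.9) = 2.783×10^-4 m·K/W
  R'_aerogel blanket = ln(0.109/0.0761)/(2πk) = 0.3593/(2π·0.0144) = 3.971 m·K/W
ΣR = 2.783×10^-4 + 3.971 = 3.971 m·K/W
Q' = ΔT/ΣR = (112 °C − 11.5 °C)/3.971 = 25.3 W/m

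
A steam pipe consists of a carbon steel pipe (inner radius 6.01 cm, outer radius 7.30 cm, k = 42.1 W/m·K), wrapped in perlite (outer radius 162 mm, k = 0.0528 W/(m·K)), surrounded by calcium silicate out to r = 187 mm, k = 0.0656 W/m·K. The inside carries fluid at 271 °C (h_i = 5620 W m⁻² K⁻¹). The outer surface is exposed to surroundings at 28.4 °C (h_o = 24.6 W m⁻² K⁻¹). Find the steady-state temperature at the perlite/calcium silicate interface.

Treat each layer as a resistance in series:
  R'_conv,in = 1/(2πr h) = 1/(2π·0.0601·5620) = 4.712×10^-4 m·K/W
  R'_carbon steel = ln(0.0730/0.0601)/(2πk) = 0.1944/(2π·42.1) = 7.351×10^-4 m·K/W
  R'_perlite = ln(0.162/0.0730)/(2πk) = 0.7971/(2π·0.0528) = 2.403 m·K/W
  R'_calcium silicate = ln(0.187/0.162)/(2πk) = 0.1435/(2π·0.0656) = 0.3482 m·K/W
  R'_conv,out = 1/(2πr h) = 1/(2π·0.187·24.6) = 0.03460 m·K/W
ΣR = 4.712×10^-4 + 7.351×10^-4 + 2.403 + 0.3482 + 0.03460 = 2.787 m·K/W
Q' = ΔT/ΣR = (271 °C − 28.4 °C)/2.787 = 87.05 W/m
From the inner boundary to the perlite/calcium silicate interface, ΣR_partial = 2.404 m·K/W.
T_interface = T_in − Q'·ΣR_partial = 271 °C − (87.05)(2.404) = 61.7 °C

T = 61.7 °C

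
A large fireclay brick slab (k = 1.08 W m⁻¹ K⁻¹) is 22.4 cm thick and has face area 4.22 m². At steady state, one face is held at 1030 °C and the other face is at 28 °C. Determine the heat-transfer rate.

Q = 20.4 kW

Q = kA·ΔT/L = 1.08 × 4.22 × |1030 °C − 28 °C| / 0.224 = 20400 W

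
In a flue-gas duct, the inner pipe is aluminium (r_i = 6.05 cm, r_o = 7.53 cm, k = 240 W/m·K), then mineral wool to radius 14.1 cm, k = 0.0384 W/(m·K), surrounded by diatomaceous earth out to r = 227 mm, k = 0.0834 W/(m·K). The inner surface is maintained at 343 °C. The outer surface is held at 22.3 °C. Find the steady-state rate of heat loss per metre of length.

Resistance network (inner→outer):
  R'_aluminium = ln(0.0753/0.0605)/(2πk) = 0.2188/(2π·240) = 1.451×10^-4 m·K/W
  R'_mineral wool = ln(0.141/0.0753)/(2πk) = 0.6273/(2π·0.0384) = 2.600 m·K/W
  R'_diatomaceous earth = ln(0.227/0.141)/(2πk) = 0.4762/(2π·0.0834) = 0.9087 m·K/W
ΣR = 1.451×10^-4 + 2.600 + 0.9087 = 3.509 m·K/W
Q' = ΔT/ΣR = (343 °C − 22.3 °C)/3.509 = 91.4 W/m

Q' = 91.4 W/m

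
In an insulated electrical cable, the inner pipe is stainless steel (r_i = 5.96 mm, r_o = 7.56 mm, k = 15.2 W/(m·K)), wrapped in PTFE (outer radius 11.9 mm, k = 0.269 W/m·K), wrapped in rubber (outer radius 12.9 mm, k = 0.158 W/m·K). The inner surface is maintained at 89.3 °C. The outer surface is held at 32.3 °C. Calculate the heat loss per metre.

Treat each layer as a resistance in series:
  R'_stainless steel = ln(0.00756/0.00596)/(2πk) = 0.2378/(2π·15.2) = 0.002490 m·K/W
  R'_PTFE = ln(0.0119/0.00756)/(2πk) = 0.4537/(2π·0.269) = 0.2684 m·K/W
  R'_rubber = ln(0.0129/0.0119)/(2πk) = 0.08069/(2π·0.158) = 0.08128 m·K/W
ΣR = 0.002490 + 0.2684 + 0.08128 = 0.3522 m·K/W
Q' = ΔT/ΣR = (89.3 °C − 32.3 °C)/0.3522 = 162 W/m

Q' = 162 W/m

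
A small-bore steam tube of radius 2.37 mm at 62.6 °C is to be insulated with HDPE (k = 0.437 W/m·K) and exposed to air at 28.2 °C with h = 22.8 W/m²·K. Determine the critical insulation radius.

For a cylinder, r_cr = k_ins/h = 0.437/22.8 = 0.0192 m = 1.92 cm

r_cr = 1.92 cm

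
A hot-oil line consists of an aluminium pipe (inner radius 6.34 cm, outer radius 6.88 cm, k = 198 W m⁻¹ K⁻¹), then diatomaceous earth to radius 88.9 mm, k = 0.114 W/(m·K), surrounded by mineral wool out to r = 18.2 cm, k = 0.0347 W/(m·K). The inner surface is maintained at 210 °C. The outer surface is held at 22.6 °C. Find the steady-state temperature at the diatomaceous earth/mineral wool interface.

T = 192 °C

Treat each layer as a resistance in series:
  R'_aluminium = ln(0.0688/0.0634)/(2πk) = 0.08174/(2π·198) = 6.570×10^-5 m·K/W
  R'_diatomaceous earth = ln(0.0889/0.0688)/(2πk) = 0.2563/(2π·0.114) = 0.3578 m·K/W
  R'_mineral wool = ln(0.182/0.0889)/(2πk) = 0.7165/(2π·0.0347) = 3.286 m·K/W
ΣR = 6.570×10^-5 + 0.3578 + 3.286 = 3.644 m·K/W
Q' = ΔT/ΣR = (210 °C − 22.6 °C)/3.644 = 51.43 W/m
From the inner boundary to the diatomaceous earth/mineral wool interface, ΣR_partial = 0.3579 m·K/W.
T_interface = T_in − Q'·ΣR_partial = 210 °C − (51.43)(0.3579) = 192 °C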